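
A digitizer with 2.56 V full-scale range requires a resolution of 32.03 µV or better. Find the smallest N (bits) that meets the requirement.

17 bits

Number of steps required ≥ 2.56 V / 32.03 µV = 79925.07.
Need 2^N ≥ 79925.07; 2^16 = 65536, 2^17 = 131072.
Minimum N = 17.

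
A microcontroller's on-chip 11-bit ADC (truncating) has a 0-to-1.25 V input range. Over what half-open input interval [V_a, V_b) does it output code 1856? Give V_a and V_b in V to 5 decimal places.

LSB = 1.25/2^11 = 0.610 mV.
V_a = V_low + 1856·LSB = 1.13281 V; V_b = V_low + 1857·LSB = 1.13342 V.

[1.13281 V, 1.13342 V)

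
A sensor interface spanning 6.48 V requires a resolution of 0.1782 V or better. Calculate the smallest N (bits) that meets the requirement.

Number of steps required ≥ 6.48 V / 0.1782 V = 36.36.
Need 2^N ≥ 36.36; 2^5 = 32, 2^6 = 64.
Minimum N = 6.

6 bits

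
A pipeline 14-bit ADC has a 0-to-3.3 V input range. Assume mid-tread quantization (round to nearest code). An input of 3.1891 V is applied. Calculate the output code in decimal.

With 16384 levels over 3.3 V, one step is 201.42 µV.
(V_in − V_low)/LSB = (3.1891 − 0) / 0.000201416 = 15833.398.
So the output code is 15833.

code 15833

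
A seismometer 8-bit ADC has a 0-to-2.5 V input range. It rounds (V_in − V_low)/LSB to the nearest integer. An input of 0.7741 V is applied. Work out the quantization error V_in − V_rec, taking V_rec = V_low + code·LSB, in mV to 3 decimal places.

Step size: 2.5 V ÷ 2^8 = 9.766 mV.
Scaled input = 79.2678 LSBs, so code = 79.
Reconstructed: 0.77148438 V.
V_in − V_rec = 0.00261562 V = 2.616 mV.

2.616 mV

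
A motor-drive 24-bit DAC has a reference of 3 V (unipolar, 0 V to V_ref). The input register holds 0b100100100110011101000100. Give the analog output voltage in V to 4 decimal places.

1.7157 V

LSB = 3 V / 2^24 = 0.18 µV.
Code 0b100100100110011101000100 = 9594692 decimal.
V_out = 0 + 9594692 × 1.78814e-07 V = 1.71566 V.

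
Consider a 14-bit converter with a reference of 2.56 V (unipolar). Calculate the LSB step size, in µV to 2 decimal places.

Full-scale span = 2.56 V.
LSB = 2.56 / 2^14 = 2.56 / 16384 = 0.00015625 V = 156.25 µV.

156.25 µV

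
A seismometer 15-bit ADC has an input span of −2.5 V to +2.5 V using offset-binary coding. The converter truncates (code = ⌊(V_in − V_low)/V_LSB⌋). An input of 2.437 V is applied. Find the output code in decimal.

LSB = 5 V / 32768 = 152.59 µV.
Input sits at 32355.123 steps above V_low.
So the output code is 32355.

code 32355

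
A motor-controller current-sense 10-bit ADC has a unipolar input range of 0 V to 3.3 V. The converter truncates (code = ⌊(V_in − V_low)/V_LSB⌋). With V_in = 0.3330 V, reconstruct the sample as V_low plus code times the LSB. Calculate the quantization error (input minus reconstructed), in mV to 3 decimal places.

LSB = 3.3/2^10 = 3.223 mV.
(0.3330 − 0)/0.00322266 = 103.3309; ⌊·⌋ gives code 103.
V_rec = 0 + 103·0.00322266 = 0.33193359 V.
Difference: 0.00106641 V → 1.066 mV.

1.066 mV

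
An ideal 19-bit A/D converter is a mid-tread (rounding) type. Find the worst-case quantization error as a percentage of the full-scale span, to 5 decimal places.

Rounding → worst-case error = ½ LSB = V_FS/2^20, so 100/1048576 = 9.53674e-05 % of full scale.

0.00010 %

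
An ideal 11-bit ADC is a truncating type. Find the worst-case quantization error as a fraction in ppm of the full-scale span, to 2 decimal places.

Truncating → worst-case error = 1 LSB = V_FS/2^11, so 1e+06/2048 = 488.281 ppm of full scale.

488.28 ppm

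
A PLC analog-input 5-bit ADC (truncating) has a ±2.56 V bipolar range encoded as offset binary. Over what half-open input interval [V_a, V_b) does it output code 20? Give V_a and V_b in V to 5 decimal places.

LSB = 5.12/2^5 = 160.000 mV.
V_a = V_low + 20·LSB = 0.64 V; V_b = V_low + 21·LSB = 0.8 V.

[0.64000 V, 0.80000 V)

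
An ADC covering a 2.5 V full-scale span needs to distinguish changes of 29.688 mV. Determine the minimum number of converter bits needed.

Number of steps required ≥ 2.5 V / 29.688 mV = 84.21.
Need 2^N ≥ 84.21; 2^6 = 64, 2^7 = 128.
Minimum N = 7.

7 bits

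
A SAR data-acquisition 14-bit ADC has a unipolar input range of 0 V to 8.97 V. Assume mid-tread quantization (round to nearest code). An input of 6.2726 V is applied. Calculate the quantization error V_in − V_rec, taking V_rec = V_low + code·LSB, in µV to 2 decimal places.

Step size: 8.97 V ÷ 2^14 = 0.547 mV.
Scaled input = 11457.1102 LSBs, so code = 11457.
V_rec = 0 + 11457·0.000547485 = 6.2725397 V.
Error = 6.2726 − 6.2725397 = 6.03271e-05 V = 60.33 µV.

60.33 µV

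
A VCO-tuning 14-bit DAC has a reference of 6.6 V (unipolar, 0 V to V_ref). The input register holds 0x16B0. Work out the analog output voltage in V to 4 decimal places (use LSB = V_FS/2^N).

LSB = 6.6 V / 2^14 = 402.83 µV.
Code 0x16B0 = 5808 decimal.
V_out = 0 + 5808 × 0.000402832 V = 2.33965 V.

2.3396 V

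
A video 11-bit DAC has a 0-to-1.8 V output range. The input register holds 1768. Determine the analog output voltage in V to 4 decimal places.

LSB = 1.8 V / 2^11 = 0.879 mV.
V_out = 0 + 1768 × 0.000878906 V = 1.55391 V.

1.5539 V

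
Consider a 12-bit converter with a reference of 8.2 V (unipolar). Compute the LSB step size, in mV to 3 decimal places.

Full-scale span = 8.2 V.
LSB = 8.2 / 2^12 = 8.2 / 4096 = 0.00200195 V = 2.002 mV.

2.002 mV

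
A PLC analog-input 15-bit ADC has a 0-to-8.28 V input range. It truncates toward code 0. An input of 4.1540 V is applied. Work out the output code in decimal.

code 16439

With 32768 levels over 8.28 V, one step is 252.69 µV.
(V_in − V_low)/LSB = (4.1540 − 0) / 0.000252686 = 16439.405.
So the output code is 16439.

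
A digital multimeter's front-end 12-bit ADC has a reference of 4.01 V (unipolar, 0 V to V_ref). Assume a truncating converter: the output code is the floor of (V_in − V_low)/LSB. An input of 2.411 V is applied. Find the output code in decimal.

Full-scale span = 4.01 V; LSB = 4.01/2^12 = 0.979 mV.
(2.411 − 0) / 0.000979004 = 2462.707 LSBs.
⌊·⌋(2462.707) = 2462.

code 2462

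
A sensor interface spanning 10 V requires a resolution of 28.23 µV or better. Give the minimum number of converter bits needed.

19 bits

Number of steps required ≥ 10 V / 28.23 µV = 354233.09.
Need 2^N ≥ 354233.09; 2^18 = 262144, 2^19 = 524288.
Minimum N = 19.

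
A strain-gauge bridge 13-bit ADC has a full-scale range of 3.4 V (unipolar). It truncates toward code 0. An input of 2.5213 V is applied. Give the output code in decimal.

Full-scale span = 3.4 V; LSB = 3.4/2^13 = 415.04 µV.
Input sits at 6074.850 steps above V_low.
Floor → code 6074.

code 6074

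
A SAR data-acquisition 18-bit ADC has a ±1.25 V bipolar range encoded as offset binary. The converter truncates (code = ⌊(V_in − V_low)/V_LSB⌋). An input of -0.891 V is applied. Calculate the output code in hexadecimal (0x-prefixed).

LSB = 2.5 V / 262144 = 9.54 µV.
(-0.891 − (−1.25)) / 9.53674e-06 = 37643.878 LSBs.
Floor → code 37643.
In hexadecimal (0x-prefixed): 0x930B.

code 0x930B (decimal 37643)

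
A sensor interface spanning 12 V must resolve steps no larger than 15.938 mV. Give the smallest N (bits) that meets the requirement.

Number of steps required ≥ 12 V / 15.938 mV = 752.92.
Need 2^N ≥ 752.92; 2^9 = 512, 2^10 = 1024.
Minimum N = 10.

10 bits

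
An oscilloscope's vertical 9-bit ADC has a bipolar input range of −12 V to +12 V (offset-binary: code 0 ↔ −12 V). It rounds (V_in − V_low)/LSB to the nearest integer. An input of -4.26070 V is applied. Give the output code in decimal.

Full-scale span = 24 V; LSB = 24/2^9 = 46.875 mV.
Input sits at 165.105 steps above V_low.
Round → code 165.

code 165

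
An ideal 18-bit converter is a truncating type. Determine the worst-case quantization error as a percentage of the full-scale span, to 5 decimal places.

Truncating → worst-case error = 1 LSB = V_FS/2^18, so 100/262144 = 0.00038147 % of full scale.

0.00038 %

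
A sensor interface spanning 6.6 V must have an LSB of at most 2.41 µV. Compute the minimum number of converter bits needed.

Number of steps required ≥ 6.6 V / 2.41 µV = 2738589.21.
Need 2^N ≥ 2738589.21; 2^21 = 2097152, 2^22 = 4194304.
Minimum N = 22.

22 bits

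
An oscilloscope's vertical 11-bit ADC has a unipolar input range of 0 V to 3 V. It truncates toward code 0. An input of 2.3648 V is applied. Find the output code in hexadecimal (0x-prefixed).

code 0x64E (decimal 1614)

With 2048 levels over 3 V, one step is 1.465 mV.
(V_in − V_low)/LSB = (2.3648 − 0) / 0.00146484 = 1614.370.
Floor → code 1614.
In hexadecimal (0x-prefixed): 0x64E.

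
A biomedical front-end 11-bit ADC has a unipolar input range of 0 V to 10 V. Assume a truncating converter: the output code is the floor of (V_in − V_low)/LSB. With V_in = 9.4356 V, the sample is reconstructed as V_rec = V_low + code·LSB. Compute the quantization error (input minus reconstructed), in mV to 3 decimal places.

LSB = 10/2^11 = 4.883 mV.
(V_in − V_low)/LSB = (9.4356 − 0)/0.00488281 = 1932.4109 → code 1932 (floor).
Code 1932 maps back to 0 + 1932×0.00488281 V = 9.4335938 V.
V_in − V_rec = 0.00200625 V = 2.006 mV.

2.006 mV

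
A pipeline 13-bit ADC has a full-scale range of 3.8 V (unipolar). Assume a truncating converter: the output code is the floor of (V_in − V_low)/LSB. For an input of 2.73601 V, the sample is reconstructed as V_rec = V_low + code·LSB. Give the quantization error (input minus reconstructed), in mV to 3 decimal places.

LSB = 3.8/2^13 = 463.87 µV.
(2.73601 − 0)/0.000463867 = 5898.2616; ⌊·⌋ gives code 5898.
V_rec = 0 + 5898·0.000463867 = 2.7358887 V.
V_in − V_rec = 0.000121328 V = 0.121 mV.

0.121 mV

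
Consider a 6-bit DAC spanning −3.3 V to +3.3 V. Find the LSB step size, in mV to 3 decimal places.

103.125 mV

Full-scale span = 6.6 V.
LSB = 6.6 / 2^6 = 6.6 / 64 = 0.103125 V = 103.125 mV.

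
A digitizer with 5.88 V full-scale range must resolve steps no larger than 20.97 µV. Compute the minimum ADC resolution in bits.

Number of steps required ≥ 5.88 V / 20.97 µV = 280400.57.
Need 2^N ≥ 280400.57; 2^18 = 262144, 2^19 = 524288.
Minimum N = 19.

19 bits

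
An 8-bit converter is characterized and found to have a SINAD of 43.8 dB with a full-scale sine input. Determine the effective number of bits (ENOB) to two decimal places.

ENOB = (SINAD − 1.76) / 6.02 = (43.8 − 1.76)/6.02 = 6.983.

6.98 bits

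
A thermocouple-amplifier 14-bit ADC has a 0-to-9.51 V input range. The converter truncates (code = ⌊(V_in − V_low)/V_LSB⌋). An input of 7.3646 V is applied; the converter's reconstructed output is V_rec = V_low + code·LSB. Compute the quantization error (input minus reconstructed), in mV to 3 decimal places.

0.503 mV

Step size: 9.51 V ÷ 2^14 = 0.580 mV.
(V_in − V_low)/LSB = (7.3646 − 0)/0.000580444 = 12687.8661 → code 12687 (floor).
Reconstructed: 7.3640973 V.
V_in − V_rec = 0.00050271 V = 0.503 mV.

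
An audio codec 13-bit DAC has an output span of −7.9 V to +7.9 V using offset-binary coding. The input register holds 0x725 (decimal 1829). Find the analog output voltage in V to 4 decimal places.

-4.3724 V

LSB = 15.8 V / 2^13 = 1.929 mV.
Code 0x725 = 1829 decimal.
V_out = (−7.9) + 1829 × 0.00192871 V = -4.37239 V.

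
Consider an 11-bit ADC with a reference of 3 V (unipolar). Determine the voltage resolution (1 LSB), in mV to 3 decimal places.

1.465 mV

Full-scale span = 3 V.
LSB = 3 / 2^11 = 3 / 2048 = 0.00146484 V = 1.465 mV.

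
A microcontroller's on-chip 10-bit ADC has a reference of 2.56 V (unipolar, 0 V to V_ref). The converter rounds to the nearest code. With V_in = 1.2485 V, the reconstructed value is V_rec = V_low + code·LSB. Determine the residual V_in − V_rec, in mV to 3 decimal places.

1.000 mV

One LSB is 2.56 V / 1024 = 2.500 mV.
(V_in − V_low)/LSB = (1.2485 − 0)/0.0025 = 499.4000 → code 499 (round).
Code 499 maps back to 0 + 499×0.0025 V = 1.2475 V.
Difference: 0.001 V → 1.000 mV.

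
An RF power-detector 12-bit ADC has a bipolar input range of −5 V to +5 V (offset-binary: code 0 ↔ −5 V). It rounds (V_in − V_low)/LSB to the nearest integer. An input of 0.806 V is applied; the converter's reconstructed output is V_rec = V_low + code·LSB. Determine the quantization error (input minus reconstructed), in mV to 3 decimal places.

0.336 mV

LSB = 10/2^12 = 2.441 mV.
(V_in − V_low)/LSB = (0.806 − (−5))/0.00244141 = 2378.1376 → code 2378 (round).
Code 2378 maps back to (−5) + 2378×0.00244141 V = 0.80566406 V.
V_in − V_rec = 0.000335937 V = 0.336 mV.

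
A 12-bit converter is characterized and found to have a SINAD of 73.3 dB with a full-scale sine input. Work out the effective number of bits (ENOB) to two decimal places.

11.88 bits

ENOB = (SINAD − 1.76) / 6.02 = (73.3 − 1.76)/6.02 = 11.884.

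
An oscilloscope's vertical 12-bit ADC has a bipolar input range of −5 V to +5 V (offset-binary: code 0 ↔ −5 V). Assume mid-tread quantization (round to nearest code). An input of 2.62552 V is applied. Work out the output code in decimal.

code 3123

Full-scale span = 10 V; LSB = 10/2^12 = 2.441 mV.
(2.62552 − (−5)) / 0.00244141 = 3123.413 LSBs.
round(3123.413) = 3123.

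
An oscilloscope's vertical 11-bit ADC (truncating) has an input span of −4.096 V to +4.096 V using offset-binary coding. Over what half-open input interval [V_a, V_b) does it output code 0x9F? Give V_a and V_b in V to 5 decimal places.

[-3.46000 V, -3.45600 V)

LSB = 8.192/2^11 = 4.000 mV.
Code 0x9F = 159 decimal.
V_a = V_low + 159·LSB = -3.46 V; V_b = V_low + 160·LSB = -3.456 V.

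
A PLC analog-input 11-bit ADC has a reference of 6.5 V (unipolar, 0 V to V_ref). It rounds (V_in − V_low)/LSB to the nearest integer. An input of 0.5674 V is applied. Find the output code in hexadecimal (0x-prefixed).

code 0xB3 (decimal 179)

Full-scale span = 6.5 V; LSB = 6.5/2^11 = 3.174 mV.
(V_in − V_low)/LSB = (0.5674 − 0) / 0.00317383 = 178.775.
Round → code 179.
In hexadecimal (0x-prefixed): 0xB3.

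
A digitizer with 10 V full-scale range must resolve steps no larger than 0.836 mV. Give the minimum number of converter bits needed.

Number of steps required ≥ 10 V / 0.836 mV = 11961.72.
Need 2^N ≥ 11961.72; 2^13 = 8192, 2^14 = 16384.
Minimum N = 14.

14 bits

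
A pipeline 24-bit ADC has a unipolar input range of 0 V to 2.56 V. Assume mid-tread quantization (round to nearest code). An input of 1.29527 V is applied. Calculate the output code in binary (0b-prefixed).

LSB = 2.56 V / 16777216 = 0.15 µV.
Input sits at 8488681.472 steps above V_low.
Round → code 8488681.
In binary (0b-prefixed): 0b100000011000011011101001.

code 0b100000011000011011101001 (decimal 8488681)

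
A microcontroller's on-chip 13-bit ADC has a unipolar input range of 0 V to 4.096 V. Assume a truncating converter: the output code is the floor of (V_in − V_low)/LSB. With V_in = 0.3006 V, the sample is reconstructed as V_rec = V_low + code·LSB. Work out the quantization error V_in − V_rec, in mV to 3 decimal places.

One LSB is 4.096 V / 8192 = 0.500 mV.
(0.3006 − 0)/0.0005 = 601.2000; ⌊·⌋ gives code 601.
Code 601 maps back to 0 + 601×0.0005 V = 0.3005 V.
Difference: 0.0001 V → 0.100 mV.

0.100 mV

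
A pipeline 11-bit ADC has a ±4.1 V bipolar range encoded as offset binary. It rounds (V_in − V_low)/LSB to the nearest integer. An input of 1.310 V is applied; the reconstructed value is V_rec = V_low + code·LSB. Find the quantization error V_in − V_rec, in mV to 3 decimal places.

0.723 mV

Step size: 8.2 V ÷ 2^11 = 4.004 mV.
(V_in − V_low)/LSB = (1.310 − (−4.1))/0.00400391 = 1351.1805 → code 1351 (round).
V_rec = (−4.1) + 1351·0.00400391 = 1.3092773 V.
V_in − V_rec = 0.000722656 V = 0.723 mV.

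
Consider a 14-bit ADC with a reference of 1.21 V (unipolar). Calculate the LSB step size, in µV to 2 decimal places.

73.85 µV

Full-scale span = 1.21 V.
LSB = 1.21 / 2^14 = 1.21 / 16384 = 7.38525e-05 V = 73.85 µV.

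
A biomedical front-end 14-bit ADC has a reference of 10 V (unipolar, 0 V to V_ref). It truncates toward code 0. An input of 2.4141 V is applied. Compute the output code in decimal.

Full-scale span = 10 V; LSB = 10/2^14 = 0.610 mV.
(V_in − V_low)/LSB = (2.4141 − 0) / 0.000610352 = 3955.261.
⌊·⌋(3955.261) = 3955.

code 3955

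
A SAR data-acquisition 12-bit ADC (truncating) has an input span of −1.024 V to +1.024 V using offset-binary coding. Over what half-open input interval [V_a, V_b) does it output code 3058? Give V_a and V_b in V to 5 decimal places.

[0.50500 V, 0.50550 V)

LSB = 2.048/2^12 = 0.500 mV.
V_a = V_low + 3058·LSB = 0.505 V; V_b = V_low + 3059·LSB = 0.5055 V.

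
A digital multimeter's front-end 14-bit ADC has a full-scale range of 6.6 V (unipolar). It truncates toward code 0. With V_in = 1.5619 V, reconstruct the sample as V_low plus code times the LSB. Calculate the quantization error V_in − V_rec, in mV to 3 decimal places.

Step size: 6.6 V ÷ 2^14 = 402.83 µV.
(1.5619 − 0)/0.000402832 = 3877.2984; ⌊·⌋ gives code 3877.
V_rec = 0 + 3877·0.000402832 = 1.5617798 V.
Difference: 0.000120215 V → 0.120 mV.

0.120 mV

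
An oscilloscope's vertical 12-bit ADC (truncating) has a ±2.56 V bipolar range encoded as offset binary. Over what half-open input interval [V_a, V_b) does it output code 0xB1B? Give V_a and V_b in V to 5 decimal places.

LSB = 5.12/2^12 = 1.250 mV.
Code 0xB1B = 2843 decimal.
V_a = V_low + 2843·LSB = 0.99375 V; V_b = V_low + 2844·LSB = 0.995 V.

[0.99375 V, 0.99500 V)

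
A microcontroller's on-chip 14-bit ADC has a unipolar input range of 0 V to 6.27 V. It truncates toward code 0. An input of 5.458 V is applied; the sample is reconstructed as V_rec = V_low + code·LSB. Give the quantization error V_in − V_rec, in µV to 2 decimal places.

69.09 µV

Step size: 6.27 V ÷ 2^14 = 382.69 µV.
(5.458 − 0)/0.00038269 = 14262.1805; ⌊·⌋ gives code 14262.
V_rec = 0 + 14262·0.00038269 = 5.4579309 V.
Error = 5.458 − 5.4579309 = 6.90918e-05 V = 69.09 µV.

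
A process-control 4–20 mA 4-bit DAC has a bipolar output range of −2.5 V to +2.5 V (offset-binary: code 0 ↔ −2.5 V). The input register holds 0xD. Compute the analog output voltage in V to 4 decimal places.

1.5625 V

LSB = 5 V / 2^4 = 312.500 mV.
Code 0xD = 13 decimal.
V_out = (−2.5) + 13 × 0.3125 V = 1.5625 V.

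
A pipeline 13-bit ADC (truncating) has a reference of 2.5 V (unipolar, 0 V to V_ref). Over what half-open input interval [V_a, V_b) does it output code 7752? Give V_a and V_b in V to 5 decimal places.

LSB = 2.5/2^13 = 305.18 µV.
V_a = V_low + 7752·LSB = 2.36572 V; V_b = V_low + 7753·LSB = 2.36603 V.

[2.36572 V, 2.36603 V)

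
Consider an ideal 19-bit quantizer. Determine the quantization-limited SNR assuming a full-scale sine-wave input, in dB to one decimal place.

SNR ≈ 6.02·N + 1.76 dB = 6.02·19 + 1.76 = 116.14 dB.

116.1 dB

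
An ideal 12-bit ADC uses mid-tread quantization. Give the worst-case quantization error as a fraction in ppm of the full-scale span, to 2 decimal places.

Rounding → worst-case error = ½ LSB = V_FS/2^13, so 1e+06/8192 = 122.07 ppm of full scale.

122.07 ppm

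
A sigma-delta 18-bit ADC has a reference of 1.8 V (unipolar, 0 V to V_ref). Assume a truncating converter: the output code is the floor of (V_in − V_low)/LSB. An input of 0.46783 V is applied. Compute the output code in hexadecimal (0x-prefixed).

Full-scale span = 1.8 V; LSB = 1.8/2^18 = 6.87 µV.
(V_in − V_low)/LSB = (0.46783 − 0) / 6.86646e-06 = 68132.682.
⌊·⌋(68132.682) = 68132.
In hexadecimal (0x-prefixed): 0x10A24.

code 0x10A24 (decimal 68132)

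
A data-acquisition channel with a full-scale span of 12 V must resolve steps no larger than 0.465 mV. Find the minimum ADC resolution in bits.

15 bits

Number of steps required ≥ 12 V / 0.465 mV = 25806.45.
Need 2^N ≥ 25806.45; 2^14 = 16384, 2^15 = 32768.
Minimum N = 15.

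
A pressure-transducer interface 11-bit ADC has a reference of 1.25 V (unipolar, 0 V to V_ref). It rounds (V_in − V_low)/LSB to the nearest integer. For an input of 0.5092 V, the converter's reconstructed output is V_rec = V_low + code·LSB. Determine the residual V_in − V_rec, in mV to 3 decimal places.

0.167 mV

Step size: 1.25 V ÷ 2^11 = 0.610 mV.
(0.5092 − 0)/0.000610352 = 834.2733; round gives code 834.
Reconstructed: 0.5090332 V.
V_in − V_rec = 0.000166797 V = 0.167 mV.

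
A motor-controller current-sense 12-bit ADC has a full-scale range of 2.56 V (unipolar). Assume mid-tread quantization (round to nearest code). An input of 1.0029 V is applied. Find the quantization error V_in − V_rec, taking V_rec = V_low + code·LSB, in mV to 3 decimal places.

-0.225 mV

LSB = 2.56/2^12 = 0.625 mV.
(V_in − V_low)/LSB = (1.0029 − 0)/0.000625 = 1604.6400 → code 1605 (round).
Reconstructed: 1.003125 V.
Error = 1.0029 − 1.003125 = -0.000225 V = -0.225 mV.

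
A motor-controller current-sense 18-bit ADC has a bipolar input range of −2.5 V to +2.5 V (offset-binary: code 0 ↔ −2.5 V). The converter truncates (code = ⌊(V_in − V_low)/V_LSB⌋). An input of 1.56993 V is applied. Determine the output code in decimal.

code 213381

LSB = 5 V / 262144 = 19.07 µV.
Input sits at 213381.546 steps above V_low.
⌊·⌋(213381.546) = 213381.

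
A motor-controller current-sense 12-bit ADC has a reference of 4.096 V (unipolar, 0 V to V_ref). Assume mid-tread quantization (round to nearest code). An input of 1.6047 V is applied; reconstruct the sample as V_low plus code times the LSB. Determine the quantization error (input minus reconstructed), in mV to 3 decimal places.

Step size: 4.096 V ÷ 2^12 = 1.000 mV.
Scaled input = 1604.7000 LSBs, so code = 1605.
V_rec = 0 + 1605·0.001 = 1.605 V.
Difference: -0.0003 V → -0.300 mV.

-0.300 mV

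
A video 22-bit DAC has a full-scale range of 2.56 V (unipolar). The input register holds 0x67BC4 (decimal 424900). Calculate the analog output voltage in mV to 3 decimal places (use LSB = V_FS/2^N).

LSB = 2.56 V / 2^22 = 0.61 µV.
Code 0x67BC4 = 424900 decimal.
V_out = 0 + 424900 × 6.10352e-07 V = 0.259338 V.
= 259.338 mV.

259.338 mV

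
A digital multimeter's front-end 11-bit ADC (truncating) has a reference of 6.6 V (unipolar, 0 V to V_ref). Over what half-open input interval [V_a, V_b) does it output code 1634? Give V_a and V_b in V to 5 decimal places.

[5.26582 V, 5.26904 V)

LSB = 6.6/2^11 = 3.223 mV.
V_a = V_low + 1634·LSB = 5.26582 V; V_b = V_low + 1635·LSB = 5.26904 V.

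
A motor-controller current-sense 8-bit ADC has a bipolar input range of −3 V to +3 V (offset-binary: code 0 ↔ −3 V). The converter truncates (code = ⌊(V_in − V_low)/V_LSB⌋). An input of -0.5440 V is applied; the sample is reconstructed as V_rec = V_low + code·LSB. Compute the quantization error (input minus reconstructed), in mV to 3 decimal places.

18.500 mV

LSB = 6/2^8 = 23.438 mV.
(-0.5440 − (−3))/0.0234375 = 104.7893; ⌊·⌋ gives code 104.
V_rec = (−3) + 104·0.0234375 = -0.5625 V.
Difference: 0.0185 V → 18.500 mV.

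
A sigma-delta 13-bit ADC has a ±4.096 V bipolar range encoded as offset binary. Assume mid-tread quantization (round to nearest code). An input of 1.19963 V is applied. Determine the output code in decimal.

With 8192 levels over 8.192 V, one step is 1.000 mV.
(1.19963 − (−4.096)) / 0.001 = 5295.630 LSBs.
Round → code 5296.

code 5296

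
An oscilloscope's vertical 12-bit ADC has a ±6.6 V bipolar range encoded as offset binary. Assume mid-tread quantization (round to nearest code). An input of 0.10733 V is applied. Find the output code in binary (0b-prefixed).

code 0b100000100001 (decimal 2081)

LSB = 13.2 V / 4096 = 3.223 mV.
Input sits at 2081.305 steps above V_low.
So the output code is 2081.
In binary (0b-prefixed): 0b100000100001.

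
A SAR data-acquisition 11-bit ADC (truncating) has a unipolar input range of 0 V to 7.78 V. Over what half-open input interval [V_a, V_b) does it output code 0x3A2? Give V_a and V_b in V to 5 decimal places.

[3.53291 V, 3.53671 V)

LSB = 7.78/2^11 = 3.799 mV.
Code 0x3A2 = 930 decimal.
V_a = V_low + 930·LSB = 3.53291 V; V_b = V_low + 931·LSB = 3.53671 V.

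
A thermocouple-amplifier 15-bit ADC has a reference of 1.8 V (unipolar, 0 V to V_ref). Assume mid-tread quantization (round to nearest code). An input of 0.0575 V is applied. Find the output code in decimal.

LSB = 1.8 V / 32768 = 54.93 µV.
Input sits at 1046.756 steps above V_low.
So the output code is 1047.

code 1047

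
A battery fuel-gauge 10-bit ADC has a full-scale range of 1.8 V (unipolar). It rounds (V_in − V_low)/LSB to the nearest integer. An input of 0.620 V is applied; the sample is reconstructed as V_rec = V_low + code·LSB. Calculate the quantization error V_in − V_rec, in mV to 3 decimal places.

One LSB is 1.8 V / 1024 = 1.758 mV.
Scaled input = 352.7111 LSBs, so code = 353.
Code 353 maps back to 0 + 353×0.00175781 V = 0.62050781 V.
Difference: -0.000507813 V → -0.508 mV.

-0.508 mV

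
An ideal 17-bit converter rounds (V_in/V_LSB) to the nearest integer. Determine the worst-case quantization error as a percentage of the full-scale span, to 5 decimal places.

0.00038 %

Rounding → worst-case error = ½ LSB = V_FS/2^18, so 100/262144 = 0.00038147 % of full scale.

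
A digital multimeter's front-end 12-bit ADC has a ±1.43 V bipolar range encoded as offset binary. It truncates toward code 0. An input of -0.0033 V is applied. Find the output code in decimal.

Full-scale span = 2.86 V; LSB = 2.86/2^12 = 0.698 mV.
Input sits at 2043.274 steps above V_low.
⌊·⌋(2043.274) = 2043.

code 2043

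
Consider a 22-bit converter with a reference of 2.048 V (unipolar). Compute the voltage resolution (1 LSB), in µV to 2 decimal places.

0.49 µV

Full-scale span = 2.048 V.
LSB = 2.048 / 2^22 = 2.048 / 4194304 = 4.88281e-07 V = 0.49 µV.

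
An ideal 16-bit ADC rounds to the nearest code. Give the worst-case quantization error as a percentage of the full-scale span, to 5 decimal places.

Rounding → worst-case error = ½ LSB = V_FS/2^17, so 100/131072 = 0.000762939 % of full scale.

0.00076 %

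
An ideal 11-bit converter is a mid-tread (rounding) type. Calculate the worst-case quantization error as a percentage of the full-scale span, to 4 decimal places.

Rounding → worst-case error = ½ LSB = V_FS/2^12, so 100/4096 = 0.0244141 % of full scale.

0.0244 %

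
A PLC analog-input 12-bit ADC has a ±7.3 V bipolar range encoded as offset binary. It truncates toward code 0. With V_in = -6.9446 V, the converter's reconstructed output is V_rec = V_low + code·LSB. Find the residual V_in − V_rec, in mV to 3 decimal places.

2.519 mV

Step size: 14.6 V ÷ 2^12 = 3.564 mV.
(-6.9446 − (−7.3))/0.00356445 = 99.7067; ⌊·⌋ gives code 99.
V_rec = (−7.3) + 99·0.00356445 = -6.9471191 V.
V_in − V_rec = 0.00251914 V = 2.519 mV.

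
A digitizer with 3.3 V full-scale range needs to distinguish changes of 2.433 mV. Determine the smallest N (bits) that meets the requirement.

11 bits

Number of steps required ≥ 3.3 V / 2.433 mV = 1356.35.
Need 2^N ≥ 1356.35; 2^10 = 1024, 2^11 = 2048.
Minimum N = 11.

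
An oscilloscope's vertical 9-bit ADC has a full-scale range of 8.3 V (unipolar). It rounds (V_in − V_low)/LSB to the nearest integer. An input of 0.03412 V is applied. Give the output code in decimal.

code 2

With 512 levels over 8.3 V, one step is 16.211 mV.
Input sits at 2.105 steps above V_low.
So the output code is 2.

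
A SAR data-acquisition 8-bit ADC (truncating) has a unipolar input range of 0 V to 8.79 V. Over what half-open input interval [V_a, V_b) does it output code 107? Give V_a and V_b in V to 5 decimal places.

[3.67395 V, 3.70828 V)

LSB = 8.79/2^8 = 34.336 mV.
V_a = V_low + 107·LSB = 3.67395 V; V_b = V_low + 108·LSB = 3.70828 V.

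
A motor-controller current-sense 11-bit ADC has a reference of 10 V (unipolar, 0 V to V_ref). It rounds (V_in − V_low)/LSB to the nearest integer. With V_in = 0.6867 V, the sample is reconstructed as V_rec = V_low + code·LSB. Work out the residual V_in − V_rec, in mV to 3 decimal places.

-1.777 mV

Step size: 10 V ÷ 2^11 = 4.883 mV.
(0.6867 − 0)/0.00488281 = 140.6362; round gives code 141.
Reconstructed: 0.68847656 V.
Difference: -0.00177656 V → -1.777 mV.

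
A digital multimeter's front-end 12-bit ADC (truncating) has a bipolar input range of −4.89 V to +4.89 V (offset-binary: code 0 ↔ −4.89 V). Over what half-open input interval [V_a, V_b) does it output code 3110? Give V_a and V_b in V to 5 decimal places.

LSB = 9.78/2^12 = 2.388 mV.
V_a = V_low + 3110·LSB = 2.53573 V; V_b = V_low + 3111·LSB = 2.53812 V.

[2.53573 V, 2.53812 V)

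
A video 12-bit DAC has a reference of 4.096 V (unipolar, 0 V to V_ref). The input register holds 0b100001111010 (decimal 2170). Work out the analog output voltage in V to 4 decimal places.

2.1700 V

LSB = 4.096 V / 2^12 = 1.000 mV.
Code 0b100001111010 = 2170 decimal.
V_out = 0 + 2170 × 0.001 V = 2.17 V.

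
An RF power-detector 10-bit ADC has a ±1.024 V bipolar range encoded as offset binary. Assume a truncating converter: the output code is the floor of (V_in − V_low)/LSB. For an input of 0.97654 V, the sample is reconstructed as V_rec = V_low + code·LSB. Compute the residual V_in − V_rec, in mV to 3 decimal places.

0.540 mV

Step size: 2.048 V ÷ 2^10 = 2.000 mV.
(V_in − V_low)/LSB = (0.97654 − (−1.024))/0.002 = 1000.2700 → code 1000 (floor).
V_rec = (−1.024) + 1000·0.002 = 0.976 V.
Difference: 0.00054 V → 0.540 mV.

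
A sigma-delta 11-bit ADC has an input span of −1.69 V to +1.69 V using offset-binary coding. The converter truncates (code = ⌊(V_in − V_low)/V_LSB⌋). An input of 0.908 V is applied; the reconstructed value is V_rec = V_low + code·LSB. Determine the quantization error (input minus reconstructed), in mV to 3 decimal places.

Step size: 3.38 V ÷ 2^11 = 1.650 mV.
(V_in − V_low)/LSB = (0.908 − (−1.69))/0.00165039 = 1574.1728 → code 1574 (floor).
V_rec = (−1.69) + 1574·0.00165039 = 0.90771484 V.
Difference: 0.000285156 V → 0.285 mV.

0.285 mV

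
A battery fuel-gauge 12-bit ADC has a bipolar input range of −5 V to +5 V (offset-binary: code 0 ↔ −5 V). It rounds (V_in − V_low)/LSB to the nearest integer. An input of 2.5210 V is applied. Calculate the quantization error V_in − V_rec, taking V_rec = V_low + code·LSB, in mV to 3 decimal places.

LSB = 10/2^12 = 2.441 mV.
Scaled input = 3080.6016 LSBs, so code = 3081.
Code 3081 maps back to (−5) + 3081×0.00244141 V = 2.5219727 V.
V_in − V_rec = -0.000972656 V = -0.973 mV.

-0.973 mV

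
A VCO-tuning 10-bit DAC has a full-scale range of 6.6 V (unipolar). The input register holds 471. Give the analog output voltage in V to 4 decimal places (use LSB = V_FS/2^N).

LSB = 6.6 V / 2^10 = 6.445 mV.
V_out = 0 + 471 × 0.00644531 V = 3.03574 V.

3.0357 V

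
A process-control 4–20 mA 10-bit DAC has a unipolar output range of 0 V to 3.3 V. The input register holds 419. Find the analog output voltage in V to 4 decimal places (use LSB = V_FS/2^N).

1.3503 V

LSB = 3.3 V / 2^10 = 3.223 mV.
V_out = 0 + 419 × 0.00322266 V = 1.35029 V.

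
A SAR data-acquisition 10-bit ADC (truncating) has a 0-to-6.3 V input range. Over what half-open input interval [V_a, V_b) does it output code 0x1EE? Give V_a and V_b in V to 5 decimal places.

[3.03926 V, 3.04541 V)

LSB = 6.3/2^10 = 6.152 mV.
Code 0x1EE = 494 decimal.
V_a = V_low + 494·LSB = 3.03926 V; V_b = V_low + 495·LSB = 3.04541 V.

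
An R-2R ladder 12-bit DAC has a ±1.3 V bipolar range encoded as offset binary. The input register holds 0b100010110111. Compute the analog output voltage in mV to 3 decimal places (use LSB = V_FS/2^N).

116.162 mV

LSB = 2.6 V / 2^12 = 0.635 mV.
Code 0b100010110111 = 2231 decimal.
V_out = (−1.3) + 2231 × 0.000634766 V = 0.116162 V.
= 116.162 mV.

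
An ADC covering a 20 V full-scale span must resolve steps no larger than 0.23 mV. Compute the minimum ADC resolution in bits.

17 bits

Number of steps required ≥ 20 V / 0.23 mV = 86956.52.
Need 2^N ≥ 86956.52; 2^16 = 65536, 2^17 = 131072.
Minimum N = 17.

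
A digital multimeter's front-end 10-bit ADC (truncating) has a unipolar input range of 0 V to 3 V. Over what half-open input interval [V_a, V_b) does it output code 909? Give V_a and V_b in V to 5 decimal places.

LSB = 3/2^10 = 2.930 mV.
V_a = V_low + 909·LSB = 2.66309 V; V_b = V_low + 910·LSB = 2.66602 V.

[2.66309 V, 2.66602 V)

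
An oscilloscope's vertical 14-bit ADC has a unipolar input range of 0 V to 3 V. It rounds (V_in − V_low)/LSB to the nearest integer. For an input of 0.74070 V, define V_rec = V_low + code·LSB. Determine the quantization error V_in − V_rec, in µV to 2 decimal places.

LSB = 3/2^14 = 183.11 µV.
Scaled input = 4045.2096 LSBs, so code = 4045.
Reconstructed: 0.74066162 V.
Error = 0.74070 − 0.74066162 = 3.83789e-05 V = 38.38 µV.

38.38 µV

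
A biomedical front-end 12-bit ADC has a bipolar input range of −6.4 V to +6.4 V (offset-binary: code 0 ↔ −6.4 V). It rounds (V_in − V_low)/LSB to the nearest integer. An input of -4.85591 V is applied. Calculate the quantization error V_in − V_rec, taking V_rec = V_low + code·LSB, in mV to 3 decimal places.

0.340 mV

One LSB is 12.8 V / 4096 = 3.125 mV.
(-4.85591 − (−6.4))/0.003125 = 494.1088; round gives code 494.
V_rec = (−6.4) + 494·0.003125 = -4.85625 V.
Difference: 0.00034 V → 0.340 mV.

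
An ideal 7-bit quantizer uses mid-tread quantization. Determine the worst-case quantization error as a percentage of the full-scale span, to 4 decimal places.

0.3906 %

Rounding → worst-case error = ½ LSB = V_FS/2^8, so 100/256 = 0.390625 % of full scale.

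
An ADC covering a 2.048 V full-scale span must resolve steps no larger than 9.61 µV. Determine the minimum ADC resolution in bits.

Number of steps required ≥ 2.048 V / 9.61 µV = 213111.34.
Need 2^N ≥ 213111.34; 2^17 = 131072, 2^18 = 262144.
Minimum N = 18.

18 bits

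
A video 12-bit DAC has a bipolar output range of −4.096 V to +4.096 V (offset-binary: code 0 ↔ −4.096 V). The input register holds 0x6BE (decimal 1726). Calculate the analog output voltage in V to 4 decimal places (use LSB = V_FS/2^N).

LSB = 8.192 V / 2^12 = 2.000 mV.
Code 0x6BE = 1726 decimal.
V_out = (−4.096) + 1726 × 0.002 V = -0.644 V.

-0.6440 V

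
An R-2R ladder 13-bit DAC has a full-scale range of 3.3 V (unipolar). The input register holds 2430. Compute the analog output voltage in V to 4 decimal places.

0.9789 V

LSB = 3.3 V / 2^13 = 402.83 µV.
V_out = 0 + 2430 × 0.000402832 V = 0.978882 V.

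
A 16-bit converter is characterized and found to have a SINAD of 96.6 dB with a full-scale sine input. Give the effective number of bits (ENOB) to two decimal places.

ENOB = (SINAD − 1.76) / 6.02 = (96.6 − 1.76)/6.02 = 15.754.

15.75 bits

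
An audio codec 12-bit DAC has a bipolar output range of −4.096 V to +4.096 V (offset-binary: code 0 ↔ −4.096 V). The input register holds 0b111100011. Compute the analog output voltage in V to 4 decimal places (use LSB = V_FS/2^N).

LSB = 8.192 V / 2^12 = 2.000 mV.
Code 0b111100011 = 483 decimal.
V_out = (−4.096) + 483 × 0.002 V = -3.13 V.

-3.1300 V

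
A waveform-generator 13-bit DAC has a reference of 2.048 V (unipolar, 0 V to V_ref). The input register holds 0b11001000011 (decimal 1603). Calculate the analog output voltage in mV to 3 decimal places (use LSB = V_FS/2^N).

LSB = 2.048 V / 2^13 = 250.00 µV.
Code 0b11001000011 = 1603 decimal.
V_out = 0 + 1603 × 0.00025 V = 0.40075 V.
= 400.750 mV.

400.750 mV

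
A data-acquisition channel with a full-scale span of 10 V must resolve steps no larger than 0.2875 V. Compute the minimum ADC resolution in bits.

Number of steps required ≥ 10 V / 0.2875 V = 34.78.
Need 2^N ≥ 34.78; 2^5 = 32, 2^6 = 64.
Minimum N = 6.

6 bits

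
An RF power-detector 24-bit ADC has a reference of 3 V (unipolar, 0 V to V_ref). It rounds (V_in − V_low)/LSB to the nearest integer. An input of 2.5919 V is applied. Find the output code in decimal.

code 14494955

LSB = 3 V / 16777216 = 0.18 µV.
(V_in − V_low)/LSB = (2.5919 − 0) / 1.78814e-07 = 14494955.383.
Round → code 14494955.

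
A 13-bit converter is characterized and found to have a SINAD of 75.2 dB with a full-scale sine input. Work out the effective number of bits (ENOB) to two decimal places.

12.20 bits

ENOB = (SINAD − 1.76) / 6.02 = (75.2 − 1.76)/6.02 = 12.199.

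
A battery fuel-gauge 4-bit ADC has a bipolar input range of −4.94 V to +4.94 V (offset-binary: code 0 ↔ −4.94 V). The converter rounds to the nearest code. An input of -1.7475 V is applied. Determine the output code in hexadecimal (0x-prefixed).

LSB = 9.88 V / 16 = 0.6175 V.
(V_in − V_low)/LSB = (-1.7475 − (−4.94)) / 0.6175 = 5.170.
Round → code 5.
In hexadecimal (0x-prefixed): 0x5.

code 0x5 (decimal 5)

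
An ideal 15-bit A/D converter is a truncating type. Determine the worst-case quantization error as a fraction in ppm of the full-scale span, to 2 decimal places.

30.52 ppm

Truncating → worst-case error = 1 LSB = V_FS/2^15, so 1e+06/32768 = 30.5176 ppm of full scale.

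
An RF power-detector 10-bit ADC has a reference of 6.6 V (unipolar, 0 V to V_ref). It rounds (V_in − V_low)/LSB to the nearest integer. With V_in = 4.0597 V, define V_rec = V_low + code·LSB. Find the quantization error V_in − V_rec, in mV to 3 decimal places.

Step size: 6.6 V ÷ 2^10 = 6.445 mV.
(4.0597 − 0)/0.00644531 = 629.8686; round gives code 630.
V_rec = 0 + 630·0.00644531 = 4.0605469 V.
V_in − V_rec = -0.000846875 V = -0.847 mV.

-0.847 mV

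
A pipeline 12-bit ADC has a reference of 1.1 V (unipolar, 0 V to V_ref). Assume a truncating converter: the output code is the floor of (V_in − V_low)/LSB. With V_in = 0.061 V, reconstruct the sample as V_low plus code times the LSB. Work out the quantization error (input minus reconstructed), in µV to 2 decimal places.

38.09 µV

LSB = 1.1/2^12 = 268.55 µV.
Scaled input = 227.1418 LSBs, so code = 227.
Reconstructed: 0.060961914 V.
V_in − V_rec = 3.80859e-05 V = 38.09 µV.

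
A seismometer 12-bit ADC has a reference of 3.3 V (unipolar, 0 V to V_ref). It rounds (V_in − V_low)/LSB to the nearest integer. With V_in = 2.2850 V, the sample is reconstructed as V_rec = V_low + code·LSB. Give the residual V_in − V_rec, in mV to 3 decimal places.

Step size: 3.3 V ÷ 2^12 = 0.806 mV.
(2.2850 − 0)/0.000805664 = 2836.1697; round gives code 2836.
V_rec = 0 + 2836·0.000805664 = 2.2848633 V.
Difference: 0.000136719 V → 0.137 mV.

0.137 mV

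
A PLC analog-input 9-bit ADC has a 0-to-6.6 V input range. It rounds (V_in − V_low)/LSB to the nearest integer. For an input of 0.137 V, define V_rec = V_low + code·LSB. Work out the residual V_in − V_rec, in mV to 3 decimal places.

Step size: 6.6 V ÷ 2^9 = 12.891 mV.
(0.137 − 0)/0.0128906 = 10.6279; round gives code 11.
Code 11 maps back to 0 + 11×0.0128906 V = 0.14179687 V.
Difference: -0.00479687 V → -4.797 mV.

-4.797 mV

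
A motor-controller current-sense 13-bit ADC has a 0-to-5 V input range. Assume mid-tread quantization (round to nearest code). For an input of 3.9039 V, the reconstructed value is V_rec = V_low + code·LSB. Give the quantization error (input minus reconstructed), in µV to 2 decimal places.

91.41 µV

LSB = 5/2^13 = 0.610 mV.
(V_in − V_low)/LSB = (3.9039 − 0)/0.000610352 = 6396.1498 → code 6396 (round).
Reconstructed: 3.9038086 V.
V_in − V_rec = 9.14063e-05 V = 91.41 µV.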